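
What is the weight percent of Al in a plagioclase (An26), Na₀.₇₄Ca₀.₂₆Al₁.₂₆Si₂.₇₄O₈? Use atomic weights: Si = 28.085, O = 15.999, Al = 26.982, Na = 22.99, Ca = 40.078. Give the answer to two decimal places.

12.76 weight percent

Molar mass of Na₀.₇₄Ca₀.₂₆Al₁.₂₆Si₂.₇₄O₈: 0.74*22.99 + 0.26*40.078 + 1.26*26.982 + 2.74*28.085 + 8*15.999 = 266.375 g/mol.
Mass of Al per formula unit: 1.26 × 26.982 = 33.997 g.
Weight fraction Al = 33.997 / 266.375 = 0.1276.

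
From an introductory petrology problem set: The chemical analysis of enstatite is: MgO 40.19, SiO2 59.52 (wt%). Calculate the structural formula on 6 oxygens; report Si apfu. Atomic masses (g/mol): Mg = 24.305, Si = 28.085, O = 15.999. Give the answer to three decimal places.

40.19 wt% MgO ÷ 40.304 g/mol = 0.99717 mol, giving 0.99717 Mg and 0.99717 O.
59.52 wt% SiO2 ÷ 60.083 g/mol = 0.99063 mol, giving 0.99063 Si and 1.98126 O.
Oxygen sums to 2.97843; scaling by 6/2.97843 = 2.01448 puts the formula on 6 O.
Si: 0.99063 × 2.01448 = 1.996 atoms per formula unit.

1.996 Si apfu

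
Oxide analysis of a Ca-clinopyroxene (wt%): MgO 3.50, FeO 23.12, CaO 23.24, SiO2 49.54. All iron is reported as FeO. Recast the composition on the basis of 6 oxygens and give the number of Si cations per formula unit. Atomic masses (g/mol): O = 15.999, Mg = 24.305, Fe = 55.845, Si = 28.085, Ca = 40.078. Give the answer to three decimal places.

2.001 Si apfu

MgO (M=40.304): mol = 0.08684; Mg = 0.08684, O = 0.08684.
FeO (M=71.844): mol = 0.32181; Fe = 0.32181, O = 0.32181.
CaO (M=56.077): mol = 0.41443; Ca = 0.41443, O = 0.41443.
SiO2 (M=60.083): mol = 0.82453; Si = 0.82453, O = 1.64906.
ΣO = 2.47214; factor = 6/ΣO = 2.42705.
Si apfu = 0.82453 × 2.42705 = 2.001.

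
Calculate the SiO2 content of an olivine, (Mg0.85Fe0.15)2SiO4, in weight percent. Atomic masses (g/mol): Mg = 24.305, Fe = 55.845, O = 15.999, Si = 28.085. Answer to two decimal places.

M((Mg0.85Fe0.15)2SiO4) = 150.153 g/mol; M(SiO2) = 60.083 g/mol.
Moles SiO2 per formula unit = 1 Si ÷ 1 = 1.0000.
SiO2 fraction = (1.0000 × 60.083) / 150.153 = 60.083/150.153 = 0.4001.

40.01 wt%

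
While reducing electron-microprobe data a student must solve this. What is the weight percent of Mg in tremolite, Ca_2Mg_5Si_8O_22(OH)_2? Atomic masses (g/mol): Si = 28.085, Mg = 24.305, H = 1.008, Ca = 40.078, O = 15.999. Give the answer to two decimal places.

14.96 weight percent

Molar mass of Ca_2Mg_5Si_8O_22(OH)_2: 2·40.078 + 5·24.305 + 8·28.085 + 24·15.999 + 2·1.008 = 812.353 g/mol.
Mass of Mg per formula unit: 5 × 24.305 = 121.525 g.
Weight fraction Mg = 121.525 / 812.353 = 0.1496.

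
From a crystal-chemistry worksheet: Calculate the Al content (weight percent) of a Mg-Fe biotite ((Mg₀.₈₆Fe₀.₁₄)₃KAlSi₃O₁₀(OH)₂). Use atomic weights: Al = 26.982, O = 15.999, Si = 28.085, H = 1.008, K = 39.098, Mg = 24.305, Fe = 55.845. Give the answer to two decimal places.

6.27 weight percent

M((Mg₀.₈₆Fe₀.₁₄)₃KAlSi₃O₁₀(OH)₂) = 430.501 g/mol.
Al contributes 1 × 26.982 = 26.982 g per mole.
26.982/430.501 = 0.0627 → 6.27%.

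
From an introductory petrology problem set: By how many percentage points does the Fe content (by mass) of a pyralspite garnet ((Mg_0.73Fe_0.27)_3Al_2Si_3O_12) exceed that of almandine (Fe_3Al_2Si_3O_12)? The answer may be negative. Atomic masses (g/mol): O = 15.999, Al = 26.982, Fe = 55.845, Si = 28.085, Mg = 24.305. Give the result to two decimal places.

M((Mg_0.73Fe_0.27)_3Al_2Si_3O_12) = 428.669 g/mol, so wt% Fe = 45.234/428.669 × 100 = 10.55%.
M(Fe_3Al_2Si_3O_12) = 497.742 g/mol, so wt% Fe = 167.535/497.742 × 100 = 33.66%.
10.55 − 33.66 = -23.11 pp.

-23.11 percentage points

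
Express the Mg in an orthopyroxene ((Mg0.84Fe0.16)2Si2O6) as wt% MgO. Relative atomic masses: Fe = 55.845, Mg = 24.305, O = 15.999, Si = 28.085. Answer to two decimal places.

Molar mass of (Mg0.84Fe0.16)2Si2O6 = 1.68*24.305 + 0.32*55.845 + 2*28.085 + 6*15.999 = 210.867 g/mol.
Each formula unit contains 1.68 Mg, equivalent to 1.68/1 = 1.6800 mol MgO.
M(MgO) = 1×24.305 + 1×15.999 = 40.304 g/mol.
Mass of MgO per formula unit = 1.6800 × 40.304 = 67.711 g.
MgO wt% = 67.711 / 210.867 × 100 = 32.11%.

32.11 wt%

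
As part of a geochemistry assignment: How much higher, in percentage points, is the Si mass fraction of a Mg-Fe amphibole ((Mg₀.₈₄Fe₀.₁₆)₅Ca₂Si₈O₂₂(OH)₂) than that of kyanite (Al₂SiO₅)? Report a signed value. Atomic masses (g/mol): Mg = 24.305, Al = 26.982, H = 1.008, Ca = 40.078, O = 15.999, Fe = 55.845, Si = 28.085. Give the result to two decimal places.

Si in (Mg₀.₈₄Fe₀.₁₆)₅Ca₂Si₈O₂₂(OH)₂: molar mass 837.585 g/mol; 8×28.085 = 224.680 g → 26.82 wt%.
Si in Al₂SiO₅: molar mass 162.044 g/mol; 1×28.085 = 28.085 g → 17.33 wt%.
Difference = 26.82 − 17.33 = 9.49 percentage points.

9.49 percentage points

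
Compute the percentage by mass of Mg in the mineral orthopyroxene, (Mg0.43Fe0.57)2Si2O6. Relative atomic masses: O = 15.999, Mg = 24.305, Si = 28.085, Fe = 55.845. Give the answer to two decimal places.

Formula mass = 0.86·24.305 + 1.14·55.845 + 2·28.085 + 6·15.999 = 236.730 g/mol, of which 20.902 g is Mg.
So Mg makes up 20.902/236.730 = 0.0883 of the mass, i.e. 8.83%.

8.83 mass %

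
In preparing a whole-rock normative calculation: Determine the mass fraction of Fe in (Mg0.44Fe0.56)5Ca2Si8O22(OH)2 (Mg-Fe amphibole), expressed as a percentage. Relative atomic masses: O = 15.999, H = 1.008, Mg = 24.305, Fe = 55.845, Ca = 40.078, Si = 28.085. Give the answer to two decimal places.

17.36 mass %

Formula mass = 2.20·24.305 + 2.80·55.845 + 2·40.078 + 8·28.085 + 24·15.999 + 2·1.008 = 900.665 g/mol, of which 156.366 g is Fe.
So Fe makes up 156.366/900.665 = 0.1736 of the mass, i.e. 17.36%.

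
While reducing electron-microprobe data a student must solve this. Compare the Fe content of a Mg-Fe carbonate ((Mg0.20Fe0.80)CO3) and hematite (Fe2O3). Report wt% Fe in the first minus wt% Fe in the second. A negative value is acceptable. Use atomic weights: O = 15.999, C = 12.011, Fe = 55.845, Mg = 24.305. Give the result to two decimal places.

-29.16 percentage points

Fe in (Mg0.20Fe0.80)CO3: molar mass 109.545 g/mol; 0.80×55.845 = 44.676 g → 40.78 wt%.
Fe in Fe2O3: molar mass 159.687 g/mol; 2×55.845 = 111.690 g → 69.94 wt%.
Difference = 40.78 − 69.94 = -29.16 percentage points.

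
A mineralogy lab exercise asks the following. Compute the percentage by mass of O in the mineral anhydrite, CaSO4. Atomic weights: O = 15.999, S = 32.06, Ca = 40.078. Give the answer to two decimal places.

47.01 wt%

M(CaSO4) = 136.134 g/mol.
O contributes 4 × 15.999 = 63.996 g per mole.
63.996/136.134 = 0.4701 → 47.01%.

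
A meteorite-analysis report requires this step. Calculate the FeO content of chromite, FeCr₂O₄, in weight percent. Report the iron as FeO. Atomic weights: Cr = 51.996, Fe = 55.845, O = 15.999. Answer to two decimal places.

32.10 wt%

M(FeCr₂O₄) = 223.833 g/mol; M(FeO) = 71.844 g/mol.
Moles FeO per formula unit = 1 Fe ÷ 1 = 1.0000.
FeO fraction = (1.0000 × 71.844) / 223.833 = 71.844/223.833 = 0.3210.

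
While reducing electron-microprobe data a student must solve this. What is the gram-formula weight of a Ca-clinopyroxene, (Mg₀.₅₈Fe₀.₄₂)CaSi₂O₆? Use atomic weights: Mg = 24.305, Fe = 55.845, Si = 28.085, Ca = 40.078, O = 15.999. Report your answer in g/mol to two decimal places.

229.79 g/mol

The formula mass is the sum 0.58·24.305 + 0.42·55.845 + 1·40.078 + 2·28.085 + 6·15.999.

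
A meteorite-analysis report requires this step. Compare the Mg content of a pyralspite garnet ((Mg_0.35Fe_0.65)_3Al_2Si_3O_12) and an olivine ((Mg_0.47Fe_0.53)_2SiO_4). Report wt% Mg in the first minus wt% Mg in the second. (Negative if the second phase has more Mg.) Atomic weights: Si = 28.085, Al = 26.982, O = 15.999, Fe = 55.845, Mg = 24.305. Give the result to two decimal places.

Mg in (Mg_0.35Fe_0.65)_3Al_2Si_3O_12: molar mass 464.625 g/mol; 1.05×24.305 = 25.520 g → 5.49 wt%.
Mg in (Mg_0.47Fe_0.53)_2SiO_4: molar mass 174.123 g/mol; 0.94×24.305 = 22.847 g → 13.12 wt%.
Difference = 5.49 − 13.12 = -7.63 percentage points.

-7.63 percentage points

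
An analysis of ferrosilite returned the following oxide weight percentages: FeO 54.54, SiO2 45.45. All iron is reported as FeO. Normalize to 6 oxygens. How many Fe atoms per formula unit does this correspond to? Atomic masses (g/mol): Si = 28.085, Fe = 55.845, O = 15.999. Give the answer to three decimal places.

2.005 Fe apfu

54.54 wt% FeO ÷ 71.844 g/mol = 0.75914 mol, giving 0.75914 Fe and 0.75914 O.
45.45 wt% SiO2 ÷ 60.083 g/mol = 0.75645 mol, giving 0.75645 Si and 1.51290 O.
Oxygen sums to 2.27204; scaling by 6/2.27204 = 2.64080 puts the formula on 6 O.
Fe: 0.75914 × 2.64080 = 2.005 atoms per formula unit.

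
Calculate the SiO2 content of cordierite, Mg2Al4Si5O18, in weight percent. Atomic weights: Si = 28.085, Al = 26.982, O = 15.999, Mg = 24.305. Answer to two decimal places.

Molar mass of Mg2Al4Si5O18 = 2×24.305 + 4×26.982 + 5×28.085 + 18×15.999 = 584.945 g/mol.
Each formula unit contains 5 Si, equivalent to 5/1 = 5.0000 mol SiO2.
M(SiO2) = 1×28.085 + 2×15.999 = 60.083 g/mol.
Mass of SiO2 per formula unit = 5.0000 × 60.083 = 300.415 g.
SiO2 wt% = 300.415 / 584.945 × 100 = 51.36%.

51.36 wt%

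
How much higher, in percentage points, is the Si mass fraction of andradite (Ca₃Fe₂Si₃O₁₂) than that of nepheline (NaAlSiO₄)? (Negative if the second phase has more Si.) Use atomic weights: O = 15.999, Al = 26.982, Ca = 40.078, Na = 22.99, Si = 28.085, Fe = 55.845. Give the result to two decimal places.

M(Ca₃Fe₂Si₃O₁₂) = 508.167 g/mol, so wt% Si = 84.255/508.167 × 100 = 16.58%.
M(NaAlSiO₄) = 142.053 g/mol, so wt% Si = 28.085/142.053 × 100 = 19.77%.
16.58 − 19.77 = -3.19 pp.

-3.19 percentage points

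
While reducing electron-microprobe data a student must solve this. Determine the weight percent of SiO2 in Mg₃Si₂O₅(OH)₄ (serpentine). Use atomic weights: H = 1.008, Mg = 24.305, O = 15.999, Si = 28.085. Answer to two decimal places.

43.36 wt%

Formula mass = 277.108 g/mol.
2 Si → 2.0000 mol SiO2 per formula unit; M(SiO2) = 60.083, so SiO2 mass = 120.166 g.
120.166/277.108 × 100 = 43.36 wt%.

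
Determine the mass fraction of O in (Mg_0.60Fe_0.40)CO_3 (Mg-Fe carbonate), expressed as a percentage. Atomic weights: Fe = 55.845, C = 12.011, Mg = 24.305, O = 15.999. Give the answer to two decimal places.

49.52 weight percent

M((Mg_0.60Fe_0.40)CO_3) = 96.929 g/mol.
O contributes 3 × 15.999 = 47.997 g per mole.
47.997/96.929 = 0.4952 → 49.52%.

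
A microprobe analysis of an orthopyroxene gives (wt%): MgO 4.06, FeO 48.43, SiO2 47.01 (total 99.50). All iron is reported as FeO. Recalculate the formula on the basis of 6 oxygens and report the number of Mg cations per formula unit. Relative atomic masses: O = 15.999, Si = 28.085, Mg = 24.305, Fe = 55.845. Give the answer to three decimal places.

0.258 Mg apfu

MgO: 4.06/40.304 = 0.10073 mol → 0.10073 mol Mg, 0.10073 mol O.
FeO: 48.43/71.844 = 0.67410 mol → 0.67410 mol Fe, 0.67410 mol O.
SiO2: 47.01/60.083 = 0.78242 mol → 0.78242 mol Si, 1.56484 mol O.
Total oxygen = 2.33967 mol. Normalization factor = 6/2.33967 = 2.56446.
Mg per 6 O = 0.10073 × 2.56446 = 0.258.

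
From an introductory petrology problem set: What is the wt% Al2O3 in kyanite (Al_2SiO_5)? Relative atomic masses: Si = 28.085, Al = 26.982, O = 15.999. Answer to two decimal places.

62.92 wt%

Molar mass of Al_2SiO_5 = 2×26.982 + 1×28.085 + 5×15.999 = 162.044 g/mol.
Each formula unit contains 2 Al, equivalent to 2/2 = 1.0000 mol Al2O3.
M(Al2O3) = 2×26.982 + 3×15.999 = 101.961 g/mol.
Mass of Al2O3 per formula unit = 1.0000 × 101.961 = 101.961 g.
Al2O3 wt% = 101.961 / 162.044 × 100 = 62.92%.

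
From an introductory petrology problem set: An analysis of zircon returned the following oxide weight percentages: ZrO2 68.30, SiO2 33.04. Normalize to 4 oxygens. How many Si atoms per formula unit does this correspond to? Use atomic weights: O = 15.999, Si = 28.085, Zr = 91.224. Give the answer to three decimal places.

ZrO2: 68.30/123.222 = 0.55428 mol → 0.55428 mol Zr, 1.10856 mol O.
SiO2: 33.04/60.083 = 0.54991 mol → 0.54991 mol Si, 1.09982 mol O.
Total oxygen = 2.20838 mol. Normalization factor = 4/2.20838 = 1.81128.
Si per 4 O = 0.54991 × 1.81128 = 0.996.

0.996 Si apfu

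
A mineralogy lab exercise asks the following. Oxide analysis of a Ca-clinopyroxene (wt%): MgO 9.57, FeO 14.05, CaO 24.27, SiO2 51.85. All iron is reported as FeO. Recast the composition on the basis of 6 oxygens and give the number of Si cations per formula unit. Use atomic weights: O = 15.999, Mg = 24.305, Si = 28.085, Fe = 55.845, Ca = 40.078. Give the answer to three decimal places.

9.57 wt% MgO ÷ 40.304 g/mol = 0.23745 mol, giving 0.23745 Mg and 0.23745 O.
14.05 wt% FeO ÷ 71.844 g/mol = 0.19556 mol, giving 0.19556 Fe and 0.19556 O.
24.27 wt% CaO ÷ 56.077 g/mol = 0.43280 mol, giving 0.43280 Ca and 0.43280 O.
51.85 wt% SiO2 ÷ 60.083 g/mol = 0.86297 mol, giving 0.86297 Si and 1.72594 O.
Oxygen sums to 2.59175; scaling by 6/2.59175 = 2.31504 puts the formula on 6 O.
Si: 0.86297 × 2.31504 = 1.998 atoms per formula unit.

1.998 Si apfu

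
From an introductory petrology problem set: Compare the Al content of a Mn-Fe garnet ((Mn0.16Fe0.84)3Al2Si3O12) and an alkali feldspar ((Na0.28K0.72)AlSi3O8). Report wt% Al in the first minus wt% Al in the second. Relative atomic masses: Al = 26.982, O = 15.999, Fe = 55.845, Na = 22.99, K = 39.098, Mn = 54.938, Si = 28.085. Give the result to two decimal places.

First mineral: 53.964 g Al in 497.307 g formula = 10.85 wt% Al.
Second mineral: 26.982 g Al in 273.817 g formula = 9.85 wt% Al.
10.85% − 9.85% gives a difference of 1.00 percentage points.

1.00 percentage points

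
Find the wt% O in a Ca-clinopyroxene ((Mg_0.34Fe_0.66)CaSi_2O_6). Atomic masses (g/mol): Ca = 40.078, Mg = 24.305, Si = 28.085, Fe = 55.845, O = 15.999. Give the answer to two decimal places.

M((Mg_0.34Fe_0.66)CaSi_2O_6) = 237.363 g/mol.
O contributes 6 × 15.999 = 95.994 g per mole.
95.994/237.363 = 0.4044 → 40.44%.

40.44 mass %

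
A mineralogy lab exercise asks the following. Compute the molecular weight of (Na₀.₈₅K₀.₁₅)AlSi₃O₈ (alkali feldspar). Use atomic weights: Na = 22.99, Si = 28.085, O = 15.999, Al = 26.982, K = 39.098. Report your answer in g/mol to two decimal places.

264.64 g/mol

M = 0.85(22.99) + 0.15(39.098) + 1(26.982) + 3(28.085) + 8(15.999)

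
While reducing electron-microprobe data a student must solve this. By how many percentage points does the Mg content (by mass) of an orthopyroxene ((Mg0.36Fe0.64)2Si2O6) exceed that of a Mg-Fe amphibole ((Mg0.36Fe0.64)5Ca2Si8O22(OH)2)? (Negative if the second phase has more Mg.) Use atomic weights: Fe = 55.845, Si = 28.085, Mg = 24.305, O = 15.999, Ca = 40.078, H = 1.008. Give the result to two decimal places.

2.47 percentage points

Mg in (Mg0.36Fe0.64)2Si2O6: molar mass 241.145 g/mol; 0.72×24.305 = 17.500 g → 7.26 wt%.
Mg in (Mg0.36Fe0.64)5Ca2Si8O22(OH)2: molar mass 913.281 g/mol; 1.80×24.305 = 43.749 g → 4.79 wt%.
Difference = 7.26 − 4.79 = 2.47 percentage points.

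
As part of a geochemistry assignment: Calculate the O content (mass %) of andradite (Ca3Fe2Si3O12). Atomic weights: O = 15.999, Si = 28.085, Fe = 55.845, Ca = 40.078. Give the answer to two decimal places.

Formula mass = 3*40.078 + 2*55.845 + 3*28.085 + 12*15.999 = 508.167 g/mol, of which 191.988 g is O.
So O makes up 191.988/508.167 = 0.3778 of the mass, i.e. 37.78%.

37.78 mass %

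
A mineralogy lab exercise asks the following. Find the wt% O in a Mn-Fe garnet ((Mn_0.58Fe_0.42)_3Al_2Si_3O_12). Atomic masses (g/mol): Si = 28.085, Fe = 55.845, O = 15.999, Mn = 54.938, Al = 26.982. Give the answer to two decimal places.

Molar mass of (Mn_0.58Fe_0.42)_3Al_2Si_3O_12: 1.74·54.938 + 1.26·55.845 + 2·26.982 + 3·28.085 + 12·15.999 = 496.164 g/mol.
Mass of O per formula unit: 12 × 15.999 = 191.988 g.
Weight fraction O = 191.988 / 496.164 = 0.3869.

38.69 wt%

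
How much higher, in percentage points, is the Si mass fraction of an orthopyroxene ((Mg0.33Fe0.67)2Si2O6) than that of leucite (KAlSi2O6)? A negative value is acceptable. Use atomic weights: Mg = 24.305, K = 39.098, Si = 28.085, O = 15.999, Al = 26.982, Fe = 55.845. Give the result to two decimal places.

M((Mg0.33Fe0.67)2Si2O6) = 243.038 g/mol, so wt% Si = 56.170/243.038 × 100 = 23.11%.
M(KAlSi2O6) = 218.244 g/mol, so wt% Si = 56.170/218.244 × 100 = 25.74%.
23.11 − 25.74 = -2.63 pp.

-2.63 percentage points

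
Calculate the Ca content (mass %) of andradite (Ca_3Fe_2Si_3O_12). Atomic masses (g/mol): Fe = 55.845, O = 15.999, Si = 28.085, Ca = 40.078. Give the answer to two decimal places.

M(Ca_3Fe_2Si_3O_12) = 508.167 g/mol.
Ca contributes 3 × 40.078 = 120.234 g per mole.
120.234/508.167 = 0.2366 → 23.66%.

23.66 mass %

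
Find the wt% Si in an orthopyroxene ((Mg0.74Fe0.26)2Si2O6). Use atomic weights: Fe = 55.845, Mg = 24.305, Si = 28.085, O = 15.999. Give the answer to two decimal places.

Molar mass of (Mg0.74Fe0.26)2Si2O6: 1.48·24.305 + 0.52·55.845 + 2·28.085 + 6·15.999 = 217.175 g/mol.
Mass of Si per formula unit: 2 × 28.085 = 56.170 g.
Weight fraction Si = 56.170 / 217.175 = 0.2586.

25.86 weight percent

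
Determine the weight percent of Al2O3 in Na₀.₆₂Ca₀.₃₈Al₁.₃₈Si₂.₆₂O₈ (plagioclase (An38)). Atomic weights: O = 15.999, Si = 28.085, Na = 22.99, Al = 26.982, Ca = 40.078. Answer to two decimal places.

M(Na₀.₆₂Ca₀.₃₈Al₁.₃₈Si₂.₆₂O₈) = 268.293 g/mol; M(Al2O3) = 101.961 g/mol.
Moles Al2O3 per formula unit = 1.38 Al ÷ 2 = 0.6900.
Al2O3 fraction = (0.6900 × 101.961) / 268.293 = 70.353/268.293 = 0.2622.

26.22 wt%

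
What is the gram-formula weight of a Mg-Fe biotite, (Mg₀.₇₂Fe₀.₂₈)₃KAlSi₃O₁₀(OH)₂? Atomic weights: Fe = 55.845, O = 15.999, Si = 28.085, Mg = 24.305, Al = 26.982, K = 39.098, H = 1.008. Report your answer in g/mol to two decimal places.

443.75 g/mol

Mg: 2.16 × 24.305 = 52.4988
Fe: 0.84 × 55.845 = 46.9098
K: 1 × 39.098 = 39.0980
Al: 1 × 26.982 = 26.9820
Si: 3 × 28.085 = 84.2550
O: 12 × 15.999 = 191.9880
H: 2 × 1.008 = 2.0160
Summing the contributions gives the formula mass.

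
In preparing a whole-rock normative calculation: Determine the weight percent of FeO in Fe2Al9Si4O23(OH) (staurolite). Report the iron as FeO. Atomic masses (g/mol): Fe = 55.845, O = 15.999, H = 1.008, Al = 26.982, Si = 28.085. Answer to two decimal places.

Molar mass of Fe2Al9Si4O23(OH) = 2×55.845 + 9×26.982 + 4×28.085 + 24×15.999 + 1×1.008 = 851.852 g/mol.
Each formula unit contains 2 Fe, equivalent to 2/1 = 2.0000 mol FeO.
M(FeO) = 1×55.845 + 1×15.999 = 71.844 g/mol.
Mass of FeO per formula unit = 2.0000 × 71.844 = 143.688 g.
FeO wt% = 143.688 / 851.852 × 100 = 16.87%.

16.87 wt%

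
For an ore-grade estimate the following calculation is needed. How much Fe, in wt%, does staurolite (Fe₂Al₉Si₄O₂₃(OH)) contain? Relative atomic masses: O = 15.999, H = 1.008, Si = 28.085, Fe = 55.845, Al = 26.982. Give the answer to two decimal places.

13.11 wt%

Molar mass of Fe₂Al₉Si₄O₂₃(OH): 2*55.845 + 9*26.982 + 4*28.085 + 24*15.999 + 1*1.008 = 851.852 g/mol.
Mass of Fe per formula unit: 2 × 55.845 = 111.690 g.
Weight fraction Fe = 111.690 / 851.852 = 0.1311.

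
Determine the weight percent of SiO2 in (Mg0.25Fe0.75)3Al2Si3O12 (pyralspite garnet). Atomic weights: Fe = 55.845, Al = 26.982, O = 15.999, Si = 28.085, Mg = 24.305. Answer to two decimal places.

38.02 wt%

Molar mass of (Mg0.25Fe0.75)3Al2Si3O12 = 0.75*24.305 + 2.25*55.845 + 2*26.982 + 3*28.085 + 12*15.999 = 474.087 g/mol.
Each formula unit contains 3 Si, equivalent to 3/1 = 3.0000 mol SiO2.
M(SiO2) = 1×28.085 + 2×15.999 = 60.083 g/mol.
Mass of SiO2 per formula unit = 3.0000 × 60.083 = 180.249 g.
SiO2 wt% = 180.249 / 474.087 × 100 = 38.02%.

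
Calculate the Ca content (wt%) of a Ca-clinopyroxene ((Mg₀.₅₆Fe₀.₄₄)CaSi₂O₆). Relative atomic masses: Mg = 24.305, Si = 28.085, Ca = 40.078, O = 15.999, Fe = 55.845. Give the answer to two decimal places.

17.39 wt%

Formula mass = 0.56·24.305 + 0.44·55.845 + 1·40.078 + 2·28.085 + 6·15.999 = 230.425 g/mol, of which 40.078 g is Ca.
So Ca makes up 40.078/230.425 = 0.1739 of the mass, i.e. 17.39%.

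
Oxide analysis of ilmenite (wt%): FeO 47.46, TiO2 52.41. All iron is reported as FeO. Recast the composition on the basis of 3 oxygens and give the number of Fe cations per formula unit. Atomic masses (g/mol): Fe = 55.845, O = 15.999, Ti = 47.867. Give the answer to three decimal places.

47.46 wt% FeO ÷ 71.844 g/mol = 0.66060 mol, giving 0.66060 Fe and 0.66060 O.
52.41 wt% TiO2 ÷ 79.865 g/mol = 0.65623 mol, giving 0.65623 Ti and 1.31246 O.
Oxygen sums to 1.97306; scaling by 3/1.97306 = 1.52048 puts the formula on 3 O.
Fe: 0.66060 × 1.52048 = 1.004 atoms per formula unit.

1.004 Fe apfu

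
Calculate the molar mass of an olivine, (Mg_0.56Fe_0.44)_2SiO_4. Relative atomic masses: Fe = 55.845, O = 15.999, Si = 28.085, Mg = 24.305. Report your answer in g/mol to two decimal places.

Mg: 1.12 × 24.305 = 27.2216
Fe: 0.88 × 55.845 = 49.1436
Si: 1 × 28.085 = 28.0850
O: 4 × 15.999 = 63.9960
Summing the contributions gives the formula mass.

168.45 g/mol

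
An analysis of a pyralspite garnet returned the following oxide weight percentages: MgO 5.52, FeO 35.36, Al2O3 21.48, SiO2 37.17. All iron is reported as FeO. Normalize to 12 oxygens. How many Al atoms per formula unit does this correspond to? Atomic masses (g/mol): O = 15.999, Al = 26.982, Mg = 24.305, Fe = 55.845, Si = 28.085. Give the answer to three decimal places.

2.024 Al apfu

5.52 wt% MgO ÷ 40.304 g/mol = 0.13696 mol, giving 0.13696 Mg and 0.13696 O.
35.36 wt% FeO ÷ 71.844 g/mol = 0.49218 mol, giving 0.49218 Fe and 0.49218 O.
21.48 wt% Al2O3 ÷ 101.961 g/mol = 0.21067 mol, giving 0.42134 Al and 0.63201 O.
37.17 wt% SiO2 ÷ 60.083 g/mol = 0.61864 mol, giving 0.61864 Si and 1.23728 O.
Oxygen sums to 2.49843; scaling by 12/2.49843 = 4.80302 puts the formula on 12 O.
Al: 0.42134 × 4.80302 = 2.024 atoms per formula unit.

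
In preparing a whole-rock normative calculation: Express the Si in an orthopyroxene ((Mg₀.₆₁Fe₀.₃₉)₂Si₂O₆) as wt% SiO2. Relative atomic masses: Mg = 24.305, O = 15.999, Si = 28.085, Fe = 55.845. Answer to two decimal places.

Formula mass = 225.375 g/mol.
2 Si → 2.0000 mol SiO2 per formula unit; M(SiO2) = 60.083, so SiO2 mass = 120.166 g.
120.166/225.375 × 100 = 53.32 wt%.

53.32 wt%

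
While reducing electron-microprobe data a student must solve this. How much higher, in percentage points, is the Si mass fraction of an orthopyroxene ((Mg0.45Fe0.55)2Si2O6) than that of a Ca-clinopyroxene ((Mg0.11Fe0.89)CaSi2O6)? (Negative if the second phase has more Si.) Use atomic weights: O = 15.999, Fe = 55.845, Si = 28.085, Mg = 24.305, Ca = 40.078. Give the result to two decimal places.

0.89 percentage points

First mineral: 56.170 g Si in 235.468 g formula = 23.85 wt% Si.
Second mineral: 56.170 g Si in 244.618 g formula = 22.96 wt% Si.
23.85% − 22.96% gives a difference of 0.89 percentage points.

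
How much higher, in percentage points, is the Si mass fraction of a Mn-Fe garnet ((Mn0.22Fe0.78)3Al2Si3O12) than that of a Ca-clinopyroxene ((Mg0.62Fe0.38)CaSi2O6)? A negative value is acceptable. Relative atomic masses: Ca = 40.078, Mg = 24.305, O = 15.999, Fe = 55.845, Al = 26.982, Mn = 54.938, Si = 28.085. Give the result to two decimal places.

First mineral: 84.255 g Si in 497.143 g formula = 16.95 wt% Si.
Second mineral: 56.170 g Si in 228.532 g formula = 24.58 wt% Si.
16.95% − 24.58% gives a difference of -7.63 percentage points.

-7.63 percentage points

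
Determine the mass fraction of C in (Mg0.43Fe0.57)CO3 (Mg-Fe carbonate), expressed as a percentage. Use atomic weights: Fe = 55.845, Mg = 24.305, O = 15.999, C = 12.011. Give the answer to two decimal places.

11.74 weight percent

Formula mass = 0.43*24.305 + 0.57*55.845 + 1*12.011 + 3*15.999 = 102.291 g/mol, of which 12.011 g is C.
So C makes up 12.011/102.291 = 0.1174 of the mass, i.e. 11.74%.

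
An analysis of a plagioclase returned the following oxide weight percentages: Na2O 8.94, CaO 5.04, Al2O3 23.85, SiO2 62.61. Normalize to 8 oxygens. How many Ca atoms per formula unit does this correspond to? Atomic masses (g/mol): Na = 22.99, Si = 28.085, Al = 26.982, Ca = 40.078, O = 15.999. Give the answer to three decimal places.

0.238 Ca apfu

8.94 wt% Na2O ÷ 61.979 g/mol = 0.14424 mol, giving 0.28848 Na and 0.14424 O.
5.04 wt% CaO ÷ 56.077 g/mol = 0.08988 mol, giving 0.08988 Ca and 0.08988 O.
23.85 wt% Al2O3 ÷ 101.961 g/mol = 0.23391 mol, giving 0.46782 Al and 0.70173 O.
62.61 wt% SiO2 ÷ 60.083 g/mol = 1.04206 mol, giving 1.04206 Si and 2.08412 O.
Oxygen sums to 3.01997; scaling by 8/3.01997 = 2.64903 puts the formula on 8 O.
Ca: 0.08988 × 2.64903 = 0.238 atoms per formula unit.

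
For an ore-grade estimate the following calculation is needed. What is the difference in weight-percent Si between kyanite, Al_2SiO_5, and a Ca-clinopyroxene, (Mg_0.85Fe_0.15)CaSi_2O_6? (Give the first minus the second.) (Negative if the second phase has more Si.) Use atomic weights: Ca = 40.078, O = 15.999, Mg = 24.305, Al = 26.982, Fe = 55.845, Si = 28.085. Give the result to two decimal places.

First mineral: 28.085 g Si in 162.044 g formula = 17.33 wt% Si.
Second mineral: 56.170 g Si in 221.278 g formula = 25.38 wt% Si.
17.33% − 25.38% gives a difference of -8.05 percentage points.

-8.05 percentage points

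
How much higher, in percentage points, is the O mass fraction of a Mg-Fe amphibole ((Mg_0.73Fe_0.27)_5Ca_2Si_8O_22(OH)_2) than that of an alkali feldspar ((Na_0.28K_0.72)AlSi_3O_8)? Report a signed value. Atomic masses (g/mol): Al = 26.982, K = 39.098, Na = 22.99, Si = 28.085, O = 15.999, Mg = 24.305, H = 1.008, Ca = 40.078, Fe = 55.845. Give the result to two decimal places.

O in (Mg_0.73Fe_0.27)_5Ca_2Si_8O_22(OH)_2: molar mass 854.932 g/mol; 24×15.999 = 383.976 g → 44.91 wt%.
O in (Na_0.28K_0.72)AlSi_3O_8: molar mass 273.817 g/mol; 8×15.999 = 127.992 g → 46.74 wt%.
Difference = 44.91 − 46.74 = -1.83 percentage points.

-1.83 percentage points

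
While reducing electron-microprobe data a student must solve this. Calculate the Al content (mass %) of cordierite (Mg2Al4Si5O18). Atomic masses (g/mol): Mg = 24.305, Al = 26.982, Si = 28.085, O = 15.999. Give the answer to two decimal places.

Formula mass = 2×24.305 + 4×26.982 + 5×28.085 + 18×15.999 = 584.945 g/mol, of which 107.928 g is Al.
So Al makes up 107.928/584.945 = 0.1845 of the mass, i.e. 18.45%.

18.45 mass %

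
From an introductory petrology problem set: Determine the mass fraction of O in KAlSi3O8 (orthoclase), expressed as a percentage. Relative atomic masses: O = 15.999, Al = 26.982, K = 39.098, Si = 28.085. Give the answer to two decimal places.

Formula mass = 1·39.098 + 1·26.982 + 3·28.085 + 8·15.999 = 278.327 g/mol, of which 127.992 g is O.
So O makes up 127.992/278.327 = 0.4599 of the mass, i.e. 45.99%.

45.99 wt%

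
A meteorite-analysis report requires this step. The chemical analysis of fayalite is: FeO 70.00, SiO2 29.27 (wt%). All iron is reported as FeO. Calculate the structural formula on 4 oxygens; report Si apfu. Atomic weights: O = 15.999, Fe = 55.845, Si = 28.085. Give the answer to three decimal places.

1.000 Si apfu

70.00 wt% FeO ÷ 71.844 g/mol = 0.97433 mol, giving 0.97433 Fe and 0.97433 O.
29.27 wt% SiO2 ÷ 60.083 g/mol = 0.48716 mol, giving 0.48716 Si and 0.97432 O.
Oxygen sums to 1.94865; scaling by 4/1.94865 = 2.05270 puts the formula on 4 O.
Si: 0.48716 × 2.05270 = 1.000 atoms per formula unit.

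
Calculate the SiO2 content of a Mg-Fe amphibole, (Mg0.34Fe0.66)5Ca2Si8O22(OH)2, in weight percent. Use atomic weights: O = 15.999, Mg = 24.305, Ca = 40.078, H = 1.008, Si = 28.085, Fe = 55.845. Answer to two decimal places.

Formula mass = 916.435 g/mol.
8 Si → 8.0000 mol SiO2 per formula unit; M(SiO2) = 60.083, so SiO2 mass = 480.664 g.
480.664/916.435 × 100 = 52.45 wt%.

52.45 wt%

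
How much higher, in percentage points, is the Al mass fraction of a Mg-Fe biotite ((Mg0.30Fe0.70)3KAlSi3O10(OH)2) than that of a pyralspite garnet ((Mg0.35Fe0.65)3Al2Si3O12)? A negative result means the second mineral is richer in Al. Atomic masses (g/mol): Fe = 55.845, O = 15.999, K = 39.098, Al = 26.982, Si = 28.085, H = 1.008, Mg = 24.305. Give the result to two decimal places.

First mineral: 26.982 g Al in 483.488 g formula = 5.58 wt% Al.
Second mineral: 53.964 g Al in 464.625 g formula = 11.61 wt% Al.
5.58% − 11.61% gives a difference of -6.03 percentage points.

-6.03 percentage points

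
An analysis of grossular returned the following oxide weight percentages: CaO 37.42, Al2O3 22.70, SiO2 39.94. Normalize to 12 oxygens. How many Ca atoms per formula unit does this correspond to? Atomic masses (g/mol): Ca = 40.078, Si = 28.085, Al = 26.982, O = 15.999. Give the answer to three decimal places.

3.005 Ca apfu

37.42 wt% CaO ÷ 56.077 g/mol = 0.66730 mol, giving 0.66730 Ca and 0.66730 O.
22.70 wt% Al2O3 ÷ 101.961 g/mol = 0.22263 mol, giving 0.44526 Al and 0.66789 O.
39.94 wt% SiO2 ÷ 60.083 g/mol = 0.66475 mol, giving 0.66475 Si and 1.32950 O.
Oxygen sums to 2.66469; scaling by 12/2.66469 = 4.50334 puts the formula on 12 O.
Ca: 0.66730 × 4.50334 = 3.005 atoms per formula unit.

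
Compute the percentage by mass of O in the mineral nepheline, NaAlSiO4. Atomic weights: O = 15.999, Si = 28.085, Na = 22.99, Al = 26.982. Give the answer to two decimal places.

45.05 weight percent

Formula mass = 1·22.99 + 1·26.982 + 1·28.085 + 4·15.999 = 142.053 g/mol, of which 63.996 g is O.
So O makes up 63.996/142.053 = 0.4505 of the mass, i.e. 45.05%.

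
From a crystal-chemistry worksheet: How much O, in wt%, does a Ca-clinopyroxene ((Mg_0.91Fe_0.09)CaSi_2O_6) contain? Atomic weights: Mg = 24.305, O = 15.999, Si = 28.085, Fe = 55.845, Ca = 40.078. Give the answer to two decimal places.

Molar mass of (Mg_0.91Fe_0.09)CaSi_2O_6: 0.91*24.305 + 0.09*55.845 + 1*40.078 + 2*28.085 + 6*15.999 = 219.386 g/mol.
Mass of O per formula unit: 6 × 15.999 = 95.994 g.
Weight fraction O = 95.994 / 219.386 = 0.4376.

43.76 wt%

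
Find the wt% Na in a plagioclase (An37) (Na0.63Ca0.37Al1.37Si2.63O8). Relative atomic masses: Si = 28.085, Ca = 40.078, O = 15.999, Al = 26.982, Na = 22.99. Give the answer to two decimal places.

5.40 wt%

Molar mass of Na0.63Ca0.37Al1.37Si2.63O8: 0.63×22.99 + 0.37×40.078 + 1.37×26.982 + 2.63×28.085 + 8×15.999 = 268.133 g/mol.
Mass of Na per formula unit: 0.63 × 22.99 = 14.484 g.
Weight fraction Na = 14.484 / 268.133 = 0.0540.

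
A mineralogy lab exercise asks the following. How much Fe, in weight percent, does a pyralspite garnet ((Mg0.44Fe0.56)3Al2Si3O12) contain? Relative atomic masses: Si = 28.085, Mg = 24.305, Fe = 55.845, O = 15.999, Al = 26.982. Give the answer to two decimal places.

20.57 weight percent

M((Mg0.44Fe0.56)3Al2Si3O12) = 456.109 g/mol.
Fe contributes 1.68 × 55.845 = 93.820 g per mole.
93.820/456.109 = 0.2057 → 20.57%.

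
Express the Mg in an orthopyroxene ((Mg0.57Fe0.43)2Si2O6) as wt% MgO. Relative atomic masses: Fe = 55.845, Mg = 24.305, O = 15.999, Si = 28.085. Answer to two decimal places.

20.16 wt%

M((Mg0.57Fe0.43)2Si2O6) = 227.898 g/mol; M(MgO) = 40.304 g/mol.
Moles MgO per formula unit = 1.14 Mg ÷ 1 = 1.1400.
MgO fraction = (1.1400 × 40.304) / 227.898 = 45.947/227.898 = 0.2016.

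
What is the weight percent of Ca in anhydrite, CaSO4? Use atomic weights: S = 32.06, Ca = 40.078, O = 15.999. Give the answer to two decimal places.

Formula mass = 1*40.078 + 1*32.06 + 4*15.999 = 136.134 g/mol, of which 40.078 g is Ca.
So Ca makes up 40.078/136.134 = 0.2944 of the mass, i.e. 29.44%.

29.44 wt%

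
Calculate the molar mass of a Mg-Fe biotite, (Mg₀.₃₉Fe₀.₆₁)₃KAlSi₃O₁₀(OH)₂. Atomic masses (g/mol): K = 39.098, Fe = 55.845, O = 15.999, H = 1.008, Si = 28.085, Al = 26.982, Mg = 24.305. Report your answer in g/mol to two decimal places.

474.97 g/mol

The formula mass is the sum 1.17×24.305 + 1.83×55.845 + 1×39.098 + 1×26.982 + 3×28.085 + 12×15.999 + 2×1.008.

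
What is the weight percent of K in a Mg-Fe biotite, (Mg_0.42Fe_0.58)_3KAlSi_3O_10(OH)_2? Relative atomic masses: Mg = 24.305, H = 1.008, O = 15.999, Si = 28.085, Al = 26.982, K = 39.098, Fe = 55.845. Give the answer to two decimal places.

8.28 weight percent

Molar mass of (Mg_0.42Fe_0.58)_3KAlSi_3O_10(OH)_2: 1.26·24.305 + 1.74·55.845 + 1·39.098 + 1·26.982 + 3·28.085 + 12·15.999 + 2·1.008 = 472.134 g/mol.
Mass of K per formula unit: 1 × 39.098 = 39.098 g.
Weight fraction K = 39.098 / 472.134 = 0.0828.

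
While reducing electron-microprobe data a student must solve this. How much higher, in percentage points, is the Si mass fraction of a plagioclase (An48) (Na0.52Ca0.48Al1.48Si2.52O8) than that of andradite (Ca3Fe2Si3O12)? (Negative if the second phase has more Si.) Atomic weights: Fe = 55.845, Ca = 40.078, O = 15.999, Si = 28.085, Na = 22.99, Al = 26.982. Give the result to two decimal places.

9.64 percentage points

Si in Na0.52Ca0.48Al1.48Si2.52O8: molar mass 269.892 g/mol; 2.52×28.085 = 70.774 g → 26.22 wt%.
Si in Ca3Fe2Si3O12: molar mass 508.167 g/mol; 3×28.085 = 84.255 g → 16.58 wt%.
Difference = 26.22 − 16.58 = 9.64 percentage points.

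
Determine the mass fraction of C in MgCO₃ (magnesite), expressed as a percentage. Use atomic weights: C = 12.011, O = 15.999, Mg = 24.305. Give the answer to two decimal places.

Formula mass = 1×24.305 + 1×12.011 + 3×15.999 = 84.313 g/mol, of which 12.011 g is C.
So C makes up 12.011/84.313 = 0.1425 of the mass, i.e. 14.25%.

14.25 weight percent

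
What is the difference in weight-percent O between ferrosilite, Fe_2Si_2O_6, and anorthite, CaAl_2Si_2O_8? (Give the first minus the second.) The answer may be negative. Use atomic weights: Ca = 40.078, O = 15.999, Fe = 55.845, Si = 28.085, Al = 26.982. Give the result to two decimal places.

-9.63 percentage points

First mineral: 95.994 g O in 263.854 g formula = 36.38 wt% O.
Second mineral: 127.992 g O in 278.204 g formula = 46.01 wt% O.
36.38% − 46.01% gives a difference of -9.63 percentage points.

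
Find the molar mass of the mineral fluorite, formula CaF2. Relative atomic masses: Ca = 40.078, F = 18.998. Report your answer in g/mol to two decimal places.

M = 1×40.078 + 2×18.998

78.07 g/mol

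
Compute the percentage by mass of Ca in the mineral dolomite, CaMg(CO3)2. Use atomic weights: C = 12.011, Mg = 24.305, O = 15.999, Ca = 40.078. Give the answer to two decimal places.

M(CaMg(CO3)2) = 184.399 g/mol.
Ca contributes 1 × 40.078 = 40.078 g per mole.
40.078/184.399 = 0.2173 → 21.73%.

21.73 mass %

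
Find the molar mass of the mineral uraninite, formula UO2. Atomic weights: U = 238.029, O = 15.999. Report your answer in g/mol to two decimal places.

The formula mass is the sum 1*238.029 + 2*15.999.

270.03 g/mol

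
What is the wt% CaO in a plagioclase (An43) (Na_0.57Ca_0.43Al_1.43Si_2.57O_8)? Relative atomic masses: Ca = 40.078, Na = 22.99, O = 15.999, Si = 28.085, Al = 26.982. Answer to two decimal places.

Molar mass of Na_0.57Ca_0.43Al_1.43Si_2.57O_8 = 0.57×22.99 + 0.43×40.078 + 1.43×26.982 + 2.57×28.085 + 8×15.999 = 269.093 g/mol.
Each formula unit contains 0.43 Ca, equivalent to 0.43/1 = 0.4300 mol CaO.
M(CaO) = 1×40.078 + 1×15.999 = 56.077 g/mol.
Mass of CaO per formula unit = 0.4300 × 56.077 = 24.113 g.
CaO wt% = 24.113 / 269.093 × 100 = 8.96%.

8.96 wt%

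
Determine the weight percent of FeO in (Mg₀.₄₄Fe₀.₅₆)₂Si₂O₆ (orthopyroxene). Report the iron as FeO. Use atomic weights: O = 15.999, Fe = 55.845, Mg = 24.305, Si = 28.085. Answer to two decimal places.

34.08 wt%

M((Mg₀.₄₄Fe₀.₅₆)₂Si₂O₆) = 236.099 g/mol; M(FeO) = 71.844 g/mol.
Moles FeO per formula unit = 1.12 Fe ÷ 1 = 1.1200.
FeO fraction = (1.1200 × 71.844) / 236.099 = 80.465/236.099 = 0.3408.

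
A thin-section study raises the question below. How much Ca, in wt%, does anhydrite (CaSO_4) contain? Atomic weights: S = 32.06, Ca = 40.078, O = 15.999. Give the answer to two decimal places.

Molar mass of CaSO_4: 1×40.078 + 1×32.06 + 4×15.999 = 136.134 g/mol.
Mass of Ca per formula unit: 1 × 40.078 = 40.078 g.
Weight fraction Ca = 40.078 / 136.134 = 0.2944.

29.44 wt%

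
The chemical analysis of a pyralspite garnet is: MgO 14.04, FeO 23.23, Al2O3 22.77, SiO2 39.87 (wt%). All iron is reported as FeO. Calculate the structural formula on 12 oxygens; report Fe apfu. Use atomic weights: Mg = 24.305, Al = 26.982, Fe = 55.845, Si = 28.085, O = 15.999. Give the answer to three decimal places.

MgO (M=40.304): mol = 0.34835; Mg = 0.34835, O = 0.34835.
FeO (M=71.844): mol = 0.32334; Fe = 0.32334, O = 0.32334.
Al2O3 (M=101.961): mol = 0.22332; Al = 0.44664, O = 0.66996.
SiO2 (M=60.083): mol = 0.66358; Si = 0.66358, O = 1.32716.
ΣO = 2.66881; factor = 12/ΣO = 4.49639.
Fe apfu = 0.32334 × 4.49639 = 1.454.

1.454 Fe apfu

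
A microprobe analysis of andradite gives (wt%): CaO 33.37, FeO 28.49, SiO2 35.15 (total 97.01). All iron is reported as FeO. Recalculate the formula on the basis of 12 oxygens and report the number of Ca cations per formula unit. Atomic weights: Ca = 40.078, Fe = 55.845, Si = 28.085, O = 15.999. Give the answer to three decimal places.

3.303 Ca apfu

33.37 wt% CaO ÷ 56.077 g/mol = 0.59507 mol, giving 0.59507 Ca and 0.59507 O.
28.49 wt% FeO ÷ 71.844 g/mol = 0.39655 mol, giving 0.39655 Fe and 0.39655 O.
35.15 wt% SiO2 ÷ 60.083 g/mol = 0.58502 mol, giving 0.58502 Si and 1.17004 O.
Oxygen sums to 2.16166; scaling by 12/2.16166 = 5.55129 puts the formula on 12 O.
Ca: 0.59507 × 5.55129 = 3.303 atoms per formula unit.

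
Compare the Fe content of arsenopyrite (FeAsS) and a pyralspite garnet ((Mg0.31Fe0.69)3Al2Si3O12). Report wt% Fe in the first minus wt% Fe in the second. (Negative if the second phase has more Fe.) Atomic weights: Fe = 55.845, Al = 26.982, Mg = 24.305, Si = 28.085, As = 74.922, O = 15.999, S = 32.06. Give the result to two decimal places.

Fe in FeAsS: molar mass 162.827 g/mol; 1×55.845 = 55.845 g → 34.30 wt%.
Fe in (Mg0.31Fe0.69)3Al2Si3O12: molar mass 468.410 g/mol; 2.07×55.845 = 115.599 g → 24.68 wt%.
Difference = 34.30 − 24.68 = 9.62 percentage points.

9.62 percentage points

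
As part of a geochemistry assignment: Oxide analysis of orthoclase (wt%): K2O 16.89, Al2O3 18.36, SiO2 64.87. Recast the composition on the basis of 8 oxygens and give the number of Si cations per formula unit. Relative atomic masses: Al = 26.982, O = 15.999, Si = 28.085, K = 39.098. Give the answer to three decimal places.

3.000 Si apfu

K2O: 16.89/94.195 = 0.17931 mol → 0.35862 mol K, 0.17931 mol O.
Al2O3: 18.36/101.961 = 0.18007 mol → 0.36014 mol Al, 0.54021 mol O.
SiO2: 64.87/60.083 = 1.07967 mol → 1.07967 mol Si, 2.15934 mol O.
Total oxygen = 2.87886 mol. Normalization factor = 8/2.87886 = 2.77888.
Si per 8 O = 1.07967 × 2.77888 = 3.000.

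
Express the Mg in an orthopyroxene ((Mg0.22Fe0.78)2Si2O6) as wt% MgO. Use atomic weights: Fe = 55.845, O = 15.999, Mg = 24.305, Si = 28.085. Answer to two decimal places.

Formula mass = 249.976 g/mol.
0.44 Mg → 0.4400 mol MgO per formula unit; M(MgO) = 40.304, so MgO mass = 17.734 g.
17.734/249.976 × 100 = 7.09 wt%.

7.09 wt%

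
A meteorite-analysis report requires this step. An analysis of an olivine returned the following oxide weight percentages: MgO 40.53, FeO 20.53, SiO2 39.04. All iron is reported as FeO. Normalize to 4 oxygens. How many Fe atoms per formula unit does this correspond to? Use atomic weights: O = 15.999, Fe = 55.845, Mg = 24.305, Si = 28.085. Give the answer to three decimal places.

0.441 Fe apfu

MgO (M=40.304): mol = 1.00561; Mg = 1.00561, O = 1.00561.
FeO (M=71.844): mol = 0.28576; Fe = 0.28576, O = 0.28576.
SiO2 (M=60.083): mol = 0.64977; Si = 0.64977, O = 1.29954.
ΣO = 2.59091; factor = 4/ΣO = 1.54386.
Fe apfu = 0.28576 × 1.54386 = 0.441.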